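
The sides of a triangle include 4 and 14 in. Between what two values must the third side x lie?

10 < x < 18 (in)

By the triangle inequality, x must be less than 4 + 14 = 18 and greater than |4 − 14| = 10.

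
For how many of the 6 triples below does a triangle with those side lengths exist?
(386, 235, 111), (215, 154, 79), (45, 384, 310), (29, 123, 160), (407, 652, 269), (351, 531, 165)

2

(111,235,386): 111+235 ≤ 386 → not valid
(79,154,215): 79+154 > 215 → valid
(45,310,384): 45+310 ≤ 384 → not valid
(29,123,160): 29+123 ≤ 160 → not valid
(269,407,652): 269+407 > 652 → valid
(165,351,531): 165+351 ≤ 531 → not valid
2 of the 6 triples form a triangle.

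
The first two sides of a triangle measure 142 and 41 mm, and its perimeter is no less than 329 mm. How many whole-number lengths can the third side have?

Triangle inequality: 101 < x < 183. Perimeter ≥ 329 gives x ≥ 329 − 142 − 41 = 146.
So 146 ≤ x < 183; integers 146 through 182: 37 values.

37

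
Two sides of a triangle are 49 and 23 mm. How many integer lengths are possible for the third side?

The third side lies in the open interval (26, 72).
Integers from 27 to 71 inclusive: 71 − 27 + 1 = 45.

45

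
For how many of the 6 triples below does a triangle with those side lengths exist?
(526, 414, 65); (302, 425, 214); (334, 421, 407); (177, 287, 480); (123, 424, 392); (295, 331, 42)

(65,414,526): 65+414 ≤ 526 → not valid
(214,302,425): 214+302 > 425 → valid
(334,407,421): 334+407 > 421 → valid
(177,287,480): 177+287 ≤ 480 → not valid
(123,392,424): 123+392 > 424 → valid
(42,295,331): 42+295 > 331 → valid
4 of the 6 triples form a triangle.

4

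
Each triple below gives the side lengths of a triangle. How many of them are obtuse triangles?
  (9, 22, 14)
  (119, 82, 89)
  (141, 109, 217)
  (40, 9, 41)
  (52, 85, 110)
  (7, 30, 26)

4

(9,22,14): 9²+14² = 277 < 484 = 22² → obtuse
(119,82,89): 82²+89² = 14645 > 14161 = 119² → acute
(141,109,217): 109²+141² = 31762 < 47089 = 217² → obtuse
(40,9,41): 9²+40² = 1681 = 41² → right
(52,85,110): 52²+85² = 9929 < 12100 = 110² → obtuse
(7,30,26): 7²+26² = 725 < 900 = 30² → obtuse
4 of the 6 are obtuse.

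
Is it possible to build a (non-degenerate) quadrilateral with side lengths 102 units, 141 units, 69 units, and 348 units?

For a quadrilateral, each side must be shorter than the sum of the others.
Here the longest side is 348, but the remaining 3 sides sum to only 312.

No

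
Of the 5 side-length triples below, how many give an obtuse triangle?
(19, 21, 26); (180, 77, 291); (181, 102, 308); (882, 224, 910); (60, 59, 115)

(19,21,26): 19²+21² = 802 > 676 = 26² → acute
(180,77,291): 77+180 ≤ 291, not a triangle
(181,102,308): 102+181 ≤ 308, not a triangle
(882,224,910): 224²+882² = 828100 = 910² → right
(60,59,115): 59²+60² = 7081 < 13225 = 115² → obtuse
1 of the 5 is obtuse.

1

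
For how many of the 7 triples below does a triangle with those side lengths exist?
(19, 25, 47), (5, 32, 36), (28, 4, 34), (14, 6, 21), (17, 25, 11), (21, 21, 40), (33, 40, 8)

4

(19,25,47): 19+25 ≤ 47 → not valid
(5,32,36): 5+32 > 36 → valid
(4,28,34): 4+28 ≤ 34 → not valid
(6,14,21): 6+14 ≤ 21 → not valid
(11,17,25): 11+17 > 25 → valid
(21,21,40): 21+21 > 40 → valid
(8,33,40): 8+33 > 40 → valid
4 of the 7 triples form a triangle.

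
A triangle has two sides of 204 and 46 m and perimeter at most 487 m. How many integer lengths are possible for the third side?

79

Triangle inequality: 158 < x < 250. Perimeter ≤ 487 gives x ≤ 487 − 204 − 46 = 237.
So 158 < x ≤ 237; integers 159 through 237: 79 values.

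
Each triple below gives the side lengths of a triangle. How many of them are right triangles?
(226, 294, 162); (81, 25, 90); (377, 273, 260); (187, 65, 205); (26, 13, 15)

1

(226,294,162): 162²+226² = 77320 < 86436 = 294² → obtuse
(81,25,90): 25²+81² = 7186 < 8100 = 90² → obtuse
(377,273,260): 260²+273² = 142129 = 377² → right
(187,65,205): 65²+187² = 39194 < 42025 = 205² → obtuse
(26,13,15): 13²+15² = 394 < 676 = 26² → obtuse
1 of the 5 is right.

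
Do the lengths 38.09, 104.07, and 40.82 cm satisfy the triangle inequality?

No

The longest side is 104.07, but the other two sum to only 78.91.
78.91 < 104.07, so the triangle inequality fails.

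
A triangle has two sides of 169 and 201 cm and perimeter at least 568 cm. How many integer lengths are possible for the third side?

172

Triangle inequality: 32 < x < 370. Perimeter ≥ 568 gives x ≥ 568 − 169 − 201 = 198.
So 198 ≤ x < 370; integers 198 through 369: 172 values.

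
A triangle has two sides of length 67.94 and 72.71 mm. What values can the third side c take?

4.77 < c < 140.65 (mm)

By the triangle inequality, c must be less than 67.94 + 72.71 = 140.65 and greater than |67.94 − 72.71| = 4.77.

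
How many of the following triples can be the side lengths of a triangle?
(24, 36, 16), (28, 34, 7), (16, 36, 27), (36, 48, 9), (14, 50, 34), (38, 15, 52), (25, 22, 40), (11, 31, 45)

5

(16,24,36): 16+24 > 36 → valid
(7,28,34): 7+28 > 34 → valid
(16,27,36): 16+27 > 36 → valid
(9,36,48): 9+36 ≤ 48 → not valid
(14,34,50): 14+34 ≤ 50 → not valid
(15,38,52): 15+38 > 52 → valid
(22,25,40): 22+25 > 40 → valid
(11,31,45): 11+31 ≤ 45 → not valid
5 of the 8 triples form a triangle.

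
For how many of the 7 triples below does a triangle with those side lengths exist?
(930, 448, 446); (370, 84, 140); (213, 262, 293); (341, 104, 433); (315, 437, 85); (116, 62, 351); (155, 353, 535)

2

(446,448,930): 446+448 ≤ 930 → not valid
(84,140,370): 84+140 ≤ 370 → not valid
(213,262,293): 213+262 > 293 → valid
(104,341,433): 104+341 > 433 → valid
(85,315,437): 85+315 ≤ 437 → not valid
(62,116,351): 62+116 ≤ 351 → not valid
(155,353,535): 155+353 ≤ 535 → not valid
2 of the 7 triples form a triangle.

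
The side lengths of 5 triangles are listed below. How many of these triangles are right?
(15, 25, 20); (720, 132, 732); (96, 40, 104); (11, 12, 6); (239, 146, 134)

3

(15,25,20): 15²+20² = 625 = 25² → right
(720,132,732): 132²+720² = 535824 = 732² → right
(96,40,104): 40²+96² = 10816 = 104² → right
(11,12,6): 6²+11² = 157 > 144 = 12² → acute
(239,146,134): 134²+146² = 39272 < 57121 = 239² → obtuse
3 of the 5 are right.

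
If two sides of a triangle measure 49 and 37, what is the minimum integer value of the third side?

13

The third side must be strictly greater than |49 − 37| = 12.
The smallest integer above 12 is 13.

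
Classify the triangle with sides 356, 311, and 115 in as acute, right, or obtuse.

obtuse

Compare the square of the longest side to the sum of squares of the other two: 115² + 311² = 109946 < 126736 = 356².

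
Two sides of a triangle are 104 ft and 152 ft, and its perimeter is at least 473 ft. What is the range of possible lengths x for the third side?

217 ≤ x < 256

Triangle inequality alone gives 48 < x < 256.
The perimeter condition gives x ≥ 473 − 104 − 152 = 217.
Intersecting the two: 217 ≤ x < 256.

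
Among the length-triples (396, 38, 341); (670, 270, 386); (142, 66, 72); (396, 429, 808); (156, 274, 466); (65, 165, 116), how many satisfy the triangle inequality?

2

(38,341,396): 38+341 ≤ 396 → not valid
(270,386,670): 270+386 ≤ 670 → not valid
(66,72,142): 66+72 ≤ 142 → not valid
(396,429,808): 396+429 > 808 → valid
(156,274,466): 156+274 ≤ 466 → not valid
(65,116,165): 65+116 > 165 → valid
2 of the 6 triples form a triangle.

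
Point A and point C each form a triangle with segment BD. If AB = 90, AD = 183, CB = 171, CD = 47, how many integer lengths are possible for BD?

From triangle ABD: 93 < BD < 273.
From triangle CBD: 124 < BD < 218.
Intersection: 124 < BD < 218, so integers 125 through 217: 93 values.

93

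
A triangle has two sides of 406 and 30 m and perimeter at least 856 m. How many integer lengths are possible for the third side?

16

Triangle inequality: 376 < x < 436. Perimeter ≥ 856 gives x ≥ 856 − 406 − 30 = 420.
So 420 ≤ x < 436; integers 420 through 435: 16 values.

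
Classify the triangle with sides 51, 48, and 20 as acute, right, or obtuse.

acute

Compare the square of the longest side to the sum of squares of the other two: 20² + 48² = 2704 > 2601 = 51².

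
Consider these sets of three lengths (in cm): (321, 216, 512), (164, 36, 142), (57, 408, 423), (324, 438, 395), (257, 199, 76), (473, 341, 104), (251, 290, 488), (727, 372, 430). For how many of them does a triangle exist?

7

(216,321,512): 216+321 > 512 → valid
(36,142,164): 36+142 > 164 → valid
(57,408,423): 57+408 > 423 → valid
(324,395,438): 324+395 > 438 → valid
(76,199,257): 76+199 > 257 → valid
(104,341,473): 104+341 ≤ 473 → not valid
(251,290,488): 251+290 > 488 → valid
(372,430,727): 372+430 > 727 → valid
7 of the 8 triples form a triangle.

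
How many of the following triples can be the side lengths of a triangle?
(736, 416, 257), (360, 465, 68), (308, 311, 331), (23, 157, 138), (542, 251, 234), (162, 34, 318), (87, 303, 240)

(257,416,736): 257+416 ≤ 736 → not valid
(68,360,465): 68+360 ≤ 465 → not valid
(308,311,331): 308+311 > 331 → valid
(23,138,157): 23+138 > 157 → valid
(234,251,542): 234+251 ≤ 542 → not valid
(34,162,318): 34+162 ≤ 318 → not valid
(87,240,303): 87+240 > 303 → valid
3 of the 7 triples form a triangle.

3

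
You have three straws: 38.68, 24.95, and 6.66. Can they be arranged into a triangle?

The longest side is 38.68, but the other two sum to only 31.61.
31.61 < 38.68, so the triangle inequality fails.

No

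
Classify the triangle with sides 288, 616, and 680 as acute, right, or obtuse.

right

Compare the square of the longest side to the sum of squares of the other two: 288² + 616² = 462400 = 680².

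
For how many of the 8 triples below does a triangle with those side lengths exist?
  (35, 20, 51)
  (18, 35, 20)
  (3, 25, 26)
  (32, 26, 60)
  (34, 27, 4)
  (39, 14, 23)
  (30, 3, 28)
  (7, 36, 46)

4

(20,35,51): 20+35 > 51 → valid
(18,20,35): 18+20 > 35 → valid
(3,25,26): 3+25 > 26 → valid
(26,32,60): 26+32 ≤ 60 → not valid
(4,27,34): 4+27 ≤ 34 → not valid
(14,23,39): 14+23 ≤ 39 → not valid
(3,28,30): 3+28 > 30 → valid
(7,36,46): 7+36 ≤ 46 → not valid
4 of the 8 triples form a triangle.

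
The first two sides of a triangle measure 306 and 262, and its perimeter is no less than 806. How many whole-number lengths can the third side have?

330

Triangle inequality: 44 < x < 568. Perimeter ≥ 806 gives x ≥ 806 − 306 − 262 = 238.
So 238 ≤ x < 568; integers 238 through 567: 330 values.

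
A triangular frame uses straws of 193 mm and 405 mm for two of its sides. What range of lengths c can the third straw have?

212 < c < 598 (mm)

By the triangle inequality, c must be less than 193 + 405 = 598 and greater than |193 − 405| = 212.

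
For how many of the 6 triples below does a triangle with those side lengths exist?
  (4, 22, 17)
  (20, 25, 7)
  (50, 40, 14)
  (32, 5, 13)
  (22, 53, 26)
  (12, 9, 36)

(4,17,22): 4+17 ≤ 22 → not valid
(7,20,25): 7+20 > 25 → valid
(14,40,50): 14+40 > 50 → valid
(5,13,32): 5+13 ≤ 32 → not valid
(22,26,53): 22+26 ≤ 53 → not valid
(9,12,36): 9+12 ≤ 36 → not valid
2 of the 6 triples form a triangle.

2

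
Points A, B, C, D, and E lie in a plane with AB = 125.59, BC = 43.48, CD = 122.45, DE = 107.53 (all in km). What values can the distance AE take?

The maximum is all hops collinear in one direction: 125.59 + 43.48 + 122.45 + 107.53 = 399.05.
The longest hop is 125.59; the others sum to 273.46. Since 125.59 ≤ 273.46, the path can fold back on itself completely, so the minimum distance is 0.

0 ≤ AE ≤ 399.05 km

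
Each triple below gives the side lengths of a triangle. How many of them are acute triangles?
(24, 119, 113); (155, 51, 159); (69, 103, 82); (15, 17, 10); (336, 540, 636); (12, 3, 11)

(24,119,113): 24²+113² = 13345 < 14161 = 119² → obtuse
(155,51,159): 51²+155² = 26626 > 25281 = 159² → acute
(69,103,82): 69²+82² = 11485 > 10609 = 103² → acute
(15,17,10): 10²+15² = 325 > 289 = 17² → acute
(336,540,636): 336²+540² = 404496 = 636² → right
(12,3,11): 3²+11² = 130 < 144 = 12² → obtuse
3 of the 6 are acute.

3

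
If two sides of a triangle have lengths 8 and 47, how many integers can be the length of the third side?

The third side lies in the open interval (39, 55).
Integers from 40 to 54 inclusive: 54 − 40 + 1 = 15.

15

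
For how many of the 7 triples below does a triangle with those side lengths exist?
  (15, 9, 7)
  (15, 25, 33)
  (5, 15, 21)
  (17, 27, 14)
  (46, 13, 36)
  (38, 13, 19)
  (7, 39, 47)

(7,9,15): 7+9 > 15 → valid
(15,25,33): 15+25 > 33 → valid
(5,15,21): 5+15 ≤ 21 → not valid
(14,17,27): 14+17 > 27 → valid
(13,36,46): 13+36 > 46 → valid
(13,19,38): 13+19 ≤ 38 → not valid
(7,39,47): 7+39 ≤ 47 → not valid
4 of the 7 triples form a triangle.

4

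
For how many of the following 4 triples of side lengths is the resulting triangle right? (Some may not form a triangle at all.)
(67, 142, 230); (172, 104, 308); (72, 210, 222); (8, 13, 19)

(67,142,230): 67+142 ≤ 230, not a triangle
(172,104,308): 104+172 ≤ 308, not a triangle
(72,210,222): 72²+210² = 49284 = 222² → right
(8,13,19): 8²+13² = 233 < 361 = 19² → obtuse
1 of the 4 is right.

1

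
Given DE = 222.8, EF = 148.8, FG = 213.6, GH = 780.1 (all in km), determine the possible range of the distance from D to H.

The maximum is all hops collinear in one direction: 222.8 + 148.8 + 213.6 + 780.1 = 1365.3.
The longest hop is 780.1; the others sum to 585.2. Folding the others back against it leaves at least 780.1 − 585.2 = 194.9.

194.9 ≤ DH ≤ 1365.3 km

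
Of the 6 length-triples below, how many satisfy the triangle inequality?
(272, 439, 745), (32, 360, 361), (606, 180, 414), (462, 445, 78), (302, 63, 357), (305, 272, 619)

3

(272,439,745): 272+439 ≤ 745 → not valid
(32,360,361): 32+360 > 361 → valid
(180,414,606): 180+414 ≤ 606 → not valid
(78,445,462): 78+445 > 462 → valid
(63,302,357): 63+302 > 357 → valid
(272,305,619): 272+305 ≤ 619 → not valid
3 of the 6 triples form a triangle.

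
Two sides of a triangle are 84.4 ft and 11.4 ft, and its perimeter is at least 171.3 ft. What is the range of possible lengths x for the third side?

75.5 ≤ x < 95.8

Triangle inequality alone gives 73.0 < x < 95.8.
The perimeter condition gives x ≥ 171.3 − 84.4 − 11.4 = 75.5.
Intersecting the two: 75.5 ≤ x < 95.8.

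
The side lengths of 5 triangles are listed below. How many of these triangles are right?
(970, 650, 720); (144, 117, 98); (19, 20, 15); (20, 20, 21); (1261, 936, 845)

(970,650,720): 650²+720² = 940900 = 970² → right
(144,117,98): 98²+117² = 23293 > 20736 = 144² → acute
(19,20,15): 15²+19² = 586 > 400 = 20² → acute
(20,20,21): 20²+20² = 800 > 441 = 21² → acute
(1261,936,845): 845²+936² = 1590121 = 1261² → right
2 of the 5 are right.

2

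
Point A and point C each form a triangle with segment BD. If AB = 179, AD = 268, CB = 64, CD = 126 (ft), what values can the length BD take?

From triangle ABD: |179 − 268| < BD < 179 + 268, i.e. 89 < BD < 447.
From triangle CBD: 62 < BD < 190.
Both must hold, so BD lies in the intersection.

89 < BD < 190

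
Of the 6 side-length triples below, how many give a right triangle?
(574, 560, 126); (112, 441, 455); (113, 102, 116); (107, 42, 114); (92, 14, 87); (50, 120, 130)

3

(574,560,126): 126²+560² = 329476 = 574² → right
(112,441,455): 112²+441² = 207025 = 455² → right
(113,102,116): 102²+113² = 23173 > 13456 = 116² → acute
(107,42,114): 42²+107² = 13213 > 12996 = 114² → acute
(92,14,87): 14²+87² = 7765 < 8464 = 92² → obtuse
(50,120,130): 50²+120² = 16900 = 130² → right
3 of the 6 are right.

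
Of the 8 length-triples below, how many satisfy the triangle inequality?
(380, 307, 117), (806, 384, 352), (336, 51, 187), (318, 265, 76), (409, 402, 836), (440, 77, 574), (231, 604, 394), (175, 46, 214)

4

(117,307,380): 117+307 > 380 → valid
(352,384,806): 352+384 ≤ 806 → not valid
(51,187,336): 51+187 ≤ 336 → not valid
(76,265,318): 76+265 > 318 → valid
(402,409,836): 402+409 ≤ 836 → not valid
(77,440,574): 77+440 ≤ 574 → not valid
(231,394,604): 231+394 > 604 → valid
(46,175,214): 46+175 > 214 → valid
4 of the 8 triples form a triangle.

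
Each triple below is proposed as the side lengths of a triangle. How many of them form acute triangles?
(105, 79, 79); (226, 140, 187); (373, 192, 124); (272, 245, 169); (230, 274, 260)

4

(105,79,79): 79²+79² = 12482 > 11025 = 105² → acute
(226,140,187): 140²+187² = 54569 > 51076 = 226² → acute
(373,192,124): 124+192 ≤ 373, not a triangle
(272,245,169): 169²+245² = 88586 > 73984 = 272² → acute
(230,274,260): 230²+260² = 120500 > 75076 = 274² → acute
4 of the 5 are acute.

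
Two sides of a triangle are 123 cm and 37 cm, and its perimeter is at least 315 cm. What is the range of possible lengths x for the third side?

155 ≤ x < 160

Triangle inequality alone gives 86 < x < 160.
The perimeter condition gives x ≥ 315 − 123 − 37 = 155.
Intersecting the two: 155 ≤ x < 160.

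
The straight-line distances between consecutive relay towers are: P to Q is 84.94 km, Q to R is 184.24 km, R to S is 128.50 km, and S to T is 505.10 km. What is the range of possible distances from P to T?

107.42 ≤ PT ≤ 902.78 km

The maximum is all hops collinear in one direction: 84.94 + 184.24 + 128.50 + 505.10 = 902.78.
The longest hop is 505.10; the others sum to 397.68. Folding the others back against it leaves at least 505.10 − 397.68 = 107.42.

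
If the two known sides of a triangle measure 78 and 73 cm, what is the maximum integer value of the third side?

150

The third side must be strictly less than 78 + 73 = 151.
The largest integer below 151 is 150.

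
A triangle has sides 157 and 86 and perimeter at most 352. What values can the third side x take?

Triangle inequality alone gives 71 < x < 243.
The perimeter condition gives x ≤ 352 − 157 − 86 = 109.
Intersecting the two: 71 < x ≤ 109.

71 < x ≤ 109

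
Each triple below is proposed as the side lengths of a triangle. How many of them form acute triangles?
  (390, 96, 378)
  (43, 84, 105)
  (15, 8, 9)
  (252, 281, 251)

1

(390,96,378): 96²+378² = 152100 = 390² → right
(43,84,105): 43²+84² = 8905 < 11025 = 105² → obtuse
(15,8,9): 8²+9² = 145 < 225 = 15² → obtuse
(252,281,251): 251²+252² = 126505 > 78961 = 281² → acute
1 of the 4 is acute.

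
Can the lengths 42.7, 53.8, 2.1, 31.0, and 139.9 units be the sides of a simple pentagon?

For a pentagon, each side must be shorter than the sum of the others.
Here the longest side is 139.9, but the remaining 4 sides sum to only 129.6.

No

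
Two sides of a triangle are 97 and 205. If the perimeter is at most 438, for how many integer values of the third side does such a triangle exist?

Triangle inequality: 108 < x < 302. Perimeter ≤ 438 gives x ≤ 438 − 97 − 205 = 136.
So 108 < x ≤ 136; integers 109 through 136: 28 values.

28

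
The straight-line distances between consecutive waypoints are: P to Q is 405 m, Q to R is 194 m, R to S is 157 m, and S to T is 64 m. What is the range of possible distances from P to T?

The maximum is all hops collinear in one direction: 405 + 194 + 157 + 64 = 820.
The longest hop is 405; the others sum to 415. Since 405 ≤ 415, the path can fold back on itself completely, so the minimum distance is 0.

0 ≤ PT ≤ 820 m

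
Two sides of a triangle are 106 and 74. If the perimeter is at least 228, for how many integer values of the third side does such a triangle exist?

Triangle inequality: 32 < x < 180. Perimeter ≥ 228 gives x ≥ 228 − 106 − 74 = 48.
So 48 ≤ x < 180; integers 48 through 179: 132 values.

132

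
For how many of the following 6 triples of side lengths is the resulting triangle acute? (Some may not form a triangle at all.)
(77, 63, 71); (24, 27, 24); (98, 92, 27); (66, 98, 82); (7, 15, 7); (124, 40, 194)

(77,63,71): 63²+71² = 9010 > 5929 = 77² → acute
(24,27,24): 24²+24² = 1152 > 729 = 27² → acute
(98,92,27): 27²+92² = 9193 < 9604 = 98² → obtuse
(66,98,82): 66²+82² = 11080 > 9604 = 98² → acute
(7,15,7): 7+7 ≤ 15, not a triangle
(124,40,194): 40+124 ≤ 194, not a triangle
3 of the 6 are acute.

3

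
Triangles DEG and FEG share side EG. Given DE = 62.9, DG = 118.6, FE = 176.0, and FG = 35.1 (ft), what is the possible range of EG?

From triangle DEG: |62.9 − 118.6| < EG < 62.9 + 118.6, i.e. 55.7 < EG < 181.5.
From triangle FEG: 140.9 < EG < 211.1.
Both must hold, so EG lies in the intersection.

140.9 < EG < 181.5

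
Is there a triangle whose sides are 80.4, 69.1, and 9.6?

No

The longest side is 80.4, but the other two sum to only 78.7.
78.7 < 80.4, so the triangle inequality fails.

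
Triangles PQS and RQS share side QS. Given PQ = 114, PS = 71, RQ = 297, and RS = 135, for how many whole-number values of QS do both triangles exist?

From triangle PQS: 43 < QS < 185.
From triangle RQS: 162 < QS < 432.
Intersection: 162 < QS < 185, so integers 163 through 184: 22 values.

22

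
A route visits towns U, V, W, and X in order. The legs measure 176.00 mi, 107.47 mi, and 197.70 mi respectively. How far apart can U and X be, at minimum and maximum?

0 ≤ UX ≤ 481.17 mi

The maximum is all hops collinear in one direction: 176.00 + 107.47 + 197.70 = 481.17.
The longest hop is 197.70; the others sum to 283.47. Since 197.70 ≤ 283.47, the path can fold back on itself completely, so the minimum distance is 0.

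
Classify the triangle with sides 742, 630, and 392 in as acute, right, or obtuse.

right

Compare the square of the longest side to the sum of squares of the other two: 392² + 630² = 550564 = 742².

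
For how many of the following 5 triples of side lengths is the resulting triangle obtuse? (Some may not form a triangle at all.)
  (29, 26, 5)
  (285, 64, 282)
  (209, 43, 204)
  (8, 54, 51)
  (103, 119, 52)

4

(29,26,5): 5²+26² = 701 < 841 = 29² → obtuse
(285,64,282): 64²+282² = 83620 > 81225 = 285² → acute
(209,43,204): 43²+204² = 43465 < 43681 = 209² → obtuse
(8,54,51): 8²+51² = 2665 < 2916 = 54² → obtuse
(103,119,52): 52²+103² = 13313 < 14161 = 119² → obtuse
4 of the 5 are obtuse.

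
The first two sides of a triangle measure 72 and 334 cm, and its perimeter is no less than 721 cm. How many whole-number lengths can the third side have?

91

Triangle inequality: 262 < x < 406. Perimeter ≥ 721 gives x ≥ 721 − 72 − 334 = 315.
So 315 ≤ x < 406; integers 315 through 405: 91 values.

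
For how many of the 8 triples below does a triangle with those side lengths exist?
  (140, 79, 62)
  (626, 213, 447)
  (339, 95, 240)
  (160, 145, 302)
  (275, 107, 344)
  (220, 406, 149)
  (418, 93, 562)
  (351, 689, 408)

(62,79,140): 62+79 > 140 → valid
(213,447,626): 213+447 > 626 → valid
(95,240,339): 95+240 ≤ 339 → not valid
(145,160,302): 145+160 > 302 → valid
(107,275,344): 107+275 > 344 → valid
(149,220,406): 149+220 ≤ 406 → not valid
(93,418,562): 93+418 ≤ 562 → not valid
(351,408,689): 351+408 > 689 → valid
5 of the 8 triples form a triangle.

5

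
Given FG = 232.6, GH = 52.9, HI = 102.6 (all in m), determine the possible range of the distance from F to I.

77.1 ≤ FI ≤ 388.1 m

The maximum is all hops collinear in one direction: 232.6 + 52.9 + 102.6 = 388.1.
The longest hop is 232.6; the others sum to 155.5. Folding the others back against it leaves at least 232.6 − 155.5 = 77.1.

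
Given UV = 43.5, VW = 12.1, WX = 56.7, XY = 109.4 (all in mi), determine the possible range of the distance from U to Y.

The maximum is all hops collinear in one direction: 43.5 + 12.1 + 56.7 + 109.4 = 221.7.
The longest hop is 109.4; the others sum to 112.3. Since 109.4 ≤ 112.3, the path can fold back on itself completely, so the minimum distance is 0.

0 ≤ UY ≤ 221.7 mi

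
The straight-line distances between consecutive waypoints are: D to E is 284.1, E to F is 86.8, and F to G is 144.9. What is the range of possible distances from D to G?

The maximum is all hops collinear in one direction: 284.1 + 86.8 + 144.9 = 515.8.
The longest hop is 284.1; the others sum to 231.7. Folding the others back against it leaves at least 284.1 − 231.7 = 52.4.

52.4 ≤ DG ≤ 515.8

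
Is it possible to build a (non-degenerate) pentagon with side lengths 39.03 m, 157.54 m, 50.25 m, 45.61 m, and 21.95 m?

For a pentagon, each side must be shorter than the sum of the others.
Here the longest side is 157.54, but the remaining 4 sides sum to only 156.84.

No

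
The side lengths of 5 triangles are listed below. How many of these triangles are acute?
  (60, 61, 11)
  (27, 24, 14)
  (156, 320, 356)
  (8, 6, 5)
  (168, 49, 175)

(60,61,11): 11²+60² = 3721 = 61² → right
(27,24,14): 14²+24² = 772 > 729 = 27² → acute
(156,320,356): 156²+320² = 126736 = 356² → right
(8,6,5): 5²+6² = 61 < 64 = 8² → obtuse
(168,49,175): 49²+168² = 30625 = 175² → right
1 of the 5 is acute.

1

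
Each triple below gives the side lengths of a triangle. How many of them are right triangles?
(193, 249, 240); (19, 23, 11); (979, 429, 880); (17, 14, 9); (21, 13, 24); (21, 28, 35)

(193,249,240): 193²+240² = 94849 > 62001 = 249² → acute
(19,23,11): 11²+19² = 482 < 529 = 23² → obtuse
(979,429,880): 429²+880² = 958441 = 979² → right
(17,14,9): 9²+14² = 277 < 289 = 17² → obtuse
(21,13,24): 13²+21² = 610 > 576 = 24² → acute
(21,28,35): 21²+28² = 1225 = 35² → right
2 of the 6 are right.

2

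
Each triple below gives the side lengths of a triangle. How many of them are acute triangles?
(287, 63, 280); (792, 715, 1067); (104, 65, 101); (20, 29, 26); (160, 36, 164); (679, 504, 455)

(287,63,280): 63²+280² = 82369 = 287² → right
(792,715,1067): 715²+792² = 1138489 = 1067² → right
(104,65,101): 65²+101² = 14426 > 10816 = 104² → acute
(20,29,26): 20²+26² = 1076 > 841 = 29² → acute
(160,36,164): 36²+160² = 26896 = 164² → right
(679,504,455): 455²+504² = 461041 = 679² → right
2 of the 6 are acute.

2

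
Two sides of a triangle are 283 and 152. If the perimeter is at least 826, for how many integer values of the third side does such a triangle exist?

44

Triangle inequality: 131 < x < 435. Perimeter ≥ 826 gives x ≥ 826 − 283 − 152 = 391.
So 391 ≤ x < 435; integers 391 through 434: 44 values.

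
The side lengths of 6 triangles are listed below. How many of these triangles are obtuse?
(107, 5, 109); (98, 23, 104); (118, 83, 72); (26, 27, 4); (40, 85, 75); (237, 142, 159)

5

(107,5,109): 5²+107² = 11474 < 11881 = 109² → obtuse
(98,23,104): 23²+98² = 10133 < 10816 = 104² → obtuse
(118,83,72): 72²+83² = 12073 < 13924 = 118² → obtuse
(26,27,4): 4²+26² = 692 < 729 = 27² → obtuse
(40,85,75): 40²+75² = 7225 = 85² → right
(237,142,159): 142²+159² = 45445 < 56169 = 237² → obtuse
5 of the 6 are obtuse.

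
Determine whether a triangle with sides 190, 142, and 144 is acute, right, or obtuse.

acute

Compare the square of the longest side to the sum of squares of the other two: 142² + 144² = 40900 > 36100 = 190².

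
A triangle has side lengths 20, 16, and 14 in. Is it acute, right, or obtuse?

acute

Compare the square of the longest side to the sum of squares of the other two: 14² + 16² = 452 > 400 = 20².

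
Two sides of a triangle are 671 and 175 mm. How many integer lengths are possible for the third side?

The third side lies in the open interval (496, 846).
Integers from 497 to 845 inclusive: 845 − 497 + 1 = 349.

349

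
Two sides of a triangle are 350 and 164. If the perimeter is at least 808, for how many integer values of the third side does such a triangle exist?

220

Triangle inequality: 186 < x < 514. Perimeter ≥ 808 gives x ≥ 808 − 350 − 164 = 294.
So 294 ≤ x < 514; integers 294 through 513: 220 values.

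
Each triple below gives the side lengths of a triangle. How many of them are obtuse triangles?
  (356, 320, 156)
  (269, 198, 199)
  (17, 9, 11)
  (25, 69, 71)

1

(356,320,156): 156²+320² = 126736 = 356² → right
(269,198,199): 198²+199² = 78805 > 72361 = 269² → acute
(17,9,11): 9²+11² = 202 < 289 = 17² → obtuse
(25,69,71): 25²+69² = 5386 > 5041 = 71² → acute
1 of the 4 is obtuse.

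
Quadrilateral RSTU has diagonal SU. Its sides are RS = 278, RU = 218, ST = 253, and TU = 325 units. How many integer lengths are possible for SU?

From triangle RSU: 60 < SU < 496.
From triangle TSU: 72 < SU < 578.
Intersection: 72 < SU < 496, so integers 73 through 495: 423 values.

423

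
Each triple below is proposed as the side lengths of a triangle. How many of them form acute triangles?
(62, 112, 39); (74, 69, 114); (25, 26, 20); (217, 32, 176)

1

(62,112,39): 39+62 ≤ 112, not a triangle
(74,69,114): 69²+74² = 10237 < 12996 = 114² → obtuse
(25,26,20): 20²+25² = 1025 > 676 = 26² → acute
(217,32,176): 32+176 ≤ 217, not a triangle
1 of the 4 is acute.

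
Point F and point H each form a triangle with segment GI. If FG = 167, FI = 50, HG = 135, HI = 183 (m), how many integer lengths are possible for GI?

99

From triangle FGI: 117 < GI < 217.
From triangle HGI: 48 < GI < 318.
Intersection: 117 < GI < 217, so integers 118 through 216: 99 values.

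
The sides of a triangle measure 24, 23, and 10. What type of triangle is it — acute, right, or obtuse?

Compare the square of the longest side to the sum of squares of the other two: 10² + 23² = 629 > 576 = 24².

acute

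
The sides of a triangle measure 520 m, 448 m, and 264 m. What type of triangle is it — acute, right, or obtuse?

Compare the square of the longest side to the sum of squares of the other two: 264² + 448² = 270400 = 520².

right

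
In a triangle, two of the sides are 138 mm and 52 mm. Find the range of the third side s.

86 < s < 190

By the triangle inequality, s must be less than 138 + 52 = 190 and greater than |138 − 52| = 86.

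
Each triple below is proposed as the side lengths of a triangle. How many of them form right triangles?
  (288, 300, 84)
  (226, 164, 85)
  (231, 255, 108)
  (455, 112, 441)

(288,300,84): 84²+288² = 90000 = 300² → right
(226,164,85): 85²+164² = 34121 < 51076 = 226² → obtuse
(231,255,108): 108²+231² = 65025 = 255² → right
(455,112,441): 112²+441² = 207025 = 455² → right
3 of the 4 are right.

3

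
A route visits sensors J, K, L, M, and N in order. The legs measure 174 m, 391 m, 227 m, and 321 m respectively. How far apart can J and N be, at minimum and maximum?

0 ≤ JN ≤ 1113 m

The maximum is all hops collinear in one direction: 174 + 391 + 227 + 321 = 1113.
The longest hop is 391; the others sum to 722. Since 391 ≤ 722, the path can fold back on itself completely, so the minimum distance is 0.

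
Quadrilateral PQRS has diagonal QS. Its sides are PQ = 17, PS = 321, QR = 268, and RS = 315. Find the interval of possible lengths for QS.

304 < QS < 338

From triangle PQS: |17 − 321| < QS < 17 + 321, i.e. 304 < QS < 338.
From triangle RQS: 47 < QS < 583.
Both must hold, so QS lies in the intersection.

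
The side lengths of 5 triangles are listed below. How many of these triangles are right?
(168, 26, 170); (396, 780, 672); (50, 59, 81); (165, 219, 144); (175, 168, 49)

4

(168,26,170): 26²+168² = 28900 = 170² → right
(396,780,672): 396²+672² = 608400 = 780² → right
(50,59,81): 50²+59² = 5981 < 6561 = 81² → obtuse
(165,219,144): 144²+165² = 47961 = 219² → right
(175,168,49): 49²+168² = 30625 = 175² → right
4 of the 5 are right.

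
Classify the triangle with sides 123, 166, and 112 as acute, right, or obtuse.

Compare the square of the longest side to the sum of squares of the other two: 112² + 123² = 27673 > 27556 = 166².

acute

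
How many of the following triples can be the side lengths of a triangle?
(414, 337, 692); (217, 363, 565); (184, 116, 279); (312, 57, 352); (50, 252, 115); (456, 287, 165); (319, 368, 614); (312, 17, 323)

6

(337,414,692): 337+414 > 692 → valid
(217,363,565): 217+363 > 565 → valid
(116,184,279): 116+184 > 279 → valid
(57,312,352): 57+312 > 352 → valid
(50,115,252): 50+115 ≤ 252 → not valid
(165,287,456): 165+287 ≤ 456 → not valid
(319,368,614): 319+368 > 614 → valid
(17,312,323): 17+312 > 323 → valid
6 of the 8 triples form a triangle.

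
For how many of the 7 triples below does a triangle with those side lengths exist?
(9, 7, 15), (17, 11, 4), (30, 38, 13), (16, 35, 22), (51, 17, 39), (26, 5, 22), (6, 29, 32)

6

(7,9,15): 7+9 > 15 → valid
(4,11,17): 4+11 ≤ 17 → not valid
(13,30,38): 13+30 > 38 → valid
(16,22,35): 16+22 > 35 → valid
(17,39,51): 17+39 > 51 → valid
(5,22,26): 5+22 > 26 → valid
(6,29,32): 6+29 > 32 → valid
6 of the 7 triples form a triangle.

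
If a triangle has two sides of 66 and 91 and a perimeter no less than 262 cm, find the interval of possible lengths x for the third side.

105 ≤ x < 157

Triangle inequality alone gives 25 < x < 157.
The perimeter condition gives x ≥ 262 − 66 − 91 = 105.
Intersecting the two: 105 ≤ x < 157.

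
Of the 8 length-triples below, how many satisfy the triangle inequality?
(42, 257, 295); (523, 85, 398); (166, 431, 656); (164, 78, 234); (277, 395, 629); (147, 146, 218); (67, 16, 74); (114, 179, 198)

(42,257,295): 42+257 > 295 → valid
(85,398,523): 85+398 ≤ 523 → not valid
(166,431,656): 166+431 ≤ 656 → not valid
(78,164,234): 78+164 > 234 → valid
(277,395,629): 277+395 > 629 → valid
(146,147,218): 146+147 > 218 → valid
(16,67,74): 16+67 > 74 → valid
(114,179,198): 114+179 > 198 → valid
6 of the 8 triples form a triangle.

6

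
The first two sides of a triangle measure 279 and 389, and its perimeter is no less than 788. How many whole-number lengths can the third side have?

Triangle inequality: 110 < x < 668. Perimeter ≥ 788 gives x ≥ 788 − 279 − 389 = 120.
So 120 ≤ x < 668; integers 120 through 667: 548 values.

548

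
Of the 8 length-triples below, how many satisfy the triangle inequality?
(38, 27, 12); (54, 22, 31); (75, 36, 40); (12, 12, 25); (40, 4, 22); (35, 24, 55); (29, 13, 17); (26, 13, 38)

(12,27,38): 12+27 > 38 → valid
(22,31,54): 22+31 ≤ 54 → not valid
(36,40,75): 36+40 > 75 → valid
(12,12,25): 12+12 ≤ 25 → not valid
(4,22,40): 4+22 ≤ 40 → not valid
(24,35,55): 24+35 > 55 → valid
(13,17,29): 13+17 > 29 → valid
(13,26,38): 13+26 > 38 → valid
5 of the 8 triples form a triangle.

5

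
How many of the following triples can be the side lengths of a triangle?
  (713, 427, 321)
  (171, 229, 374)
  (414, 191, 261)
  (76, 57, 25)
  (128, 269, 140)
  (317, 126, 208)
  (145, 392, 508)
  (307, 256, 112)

(321,427,713): 321+427 > 713 → valid
(171,229,374): 171+229 > 374 → valid
(191,261,414): 191+261 > 414 → valid
(25,57,76): 25+57 > 76 → valid
(128,140,269): 128+140 ≤ 269 → not valid
(126,208,317): 126+208 > 317 → valid
(145,392,508): 145+392 > 508 → valid
(112,256,307): 112+256 > 307 → valid
7 of the 8 triples form a triangle.

7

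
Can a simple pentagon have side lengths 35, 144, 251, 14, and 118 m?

Yes

A pentagon exists iff every side is shorter than the sum of the others — equivalently, the longest side is less than the sum of the rest.
Longest side 251 < 311 (sum of the remaining 4), so yes.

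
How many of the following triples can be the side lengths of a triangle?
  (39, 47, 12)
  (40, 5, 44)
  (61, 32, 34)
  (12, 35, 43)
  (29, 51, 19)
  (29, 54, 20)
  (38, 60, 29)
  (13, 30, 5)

5

(12,39,47): 12+39 > 47 → valid
(5,40,44): 5+40 > 44 → valid
(32,34,61): 32+34 > 61 → valid
(12,35,43): 12+35 > 43 → valid
(19,29,51): 19+29 ≤ 51 → not valid
(20,29,54): 20+29 ≤ 54 → not valid
(29,38,60): 29+38 > 60 → valid
(5,13,30): 5+13 ≤ 30 → not valid
5 of the 8 triples form a triangle.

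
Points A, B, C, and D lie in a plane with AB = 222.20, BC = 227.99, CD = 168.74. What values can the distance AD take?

0 ≤ AD ≤ 618.93

The maximum is all hops collinear in one direction: 222.20 + 227.99 + 168.74 = 618.93.
The longest hop is 227.99; the others sum to 390.94. Since 227.99 ≤ 390.94, the path can fold back on itself completely, so the minimum distance is 0.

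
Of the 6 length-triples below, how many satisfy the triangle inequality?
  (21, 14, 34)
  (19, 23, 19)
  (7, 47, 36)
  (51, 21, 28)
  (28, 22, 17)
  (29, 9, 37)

4

(14,21,34): 14+21 > 34 → valid
(19,19,23): 19+19 > 23 → valid
(7,36,47): 7+36 ≤ 47 → not valid
(21,28,51): 21+28 ≤ 51 → not valid
(17,22,28): 17+22 > 28 → valid
(9,29,37): 9+29 > 37 → valid
4 of the 6 triples form a triangle.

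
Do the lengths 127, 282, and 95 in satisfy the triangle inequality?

The longest side is 282, but the other two sum to only 222.
222 < 282, so the triangle inequality fails.

No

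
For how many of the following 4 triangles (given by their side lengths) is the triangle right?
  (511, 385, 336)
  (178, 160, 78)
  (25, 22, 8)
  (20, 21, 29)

3

(511,385,336): 336²+385² = 261121 = 511² → right
(178,160,78): 78²+160² = 31684 = 178² → right
(25,22,8): 8²+22² = 548 < 625 = 25² → obtuse
(20,21,29): 20²+21² = 841 = 29² → right
3 of the 4 are right.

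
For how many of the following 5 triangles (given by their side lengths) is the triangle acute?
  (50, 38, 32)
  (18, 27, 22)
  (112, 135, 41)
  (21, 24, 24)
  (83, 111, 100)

(50,38,32): 32²+38² = 2468 < 2500 = 50² → obtuse
(18,27,22): 18²+22² = 808 > 729 = 27² → acute
(112,135,41): 41²+112² = 14225 < 18225 = 135² → obtuse
(21,24,24): 21²+24² = 1017 > 576 = 24² → acute
(83,111,100): 83²+100² = 16889 > 12321 = 111² → acute
3 of the 5 are acute.

3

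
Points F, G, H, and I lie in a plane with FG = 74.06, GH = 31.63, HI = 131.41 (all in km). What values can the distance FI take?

The maximum is all hops collinear in one direction: 74.06 + 31.63 + 131.41 = 237.10.
The longest hop is 131.41; the others sum to 105.69. Folding the others back against it leaves at least 131.41 − 105.69 = 25.72.

25.72 ≤ FI ≤ 237.10 km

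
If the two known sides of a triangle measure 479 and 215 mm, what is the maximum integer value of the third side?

693

The third side must be strictly less than 479 + 215 = 694.
The largest integer below 694 is 693.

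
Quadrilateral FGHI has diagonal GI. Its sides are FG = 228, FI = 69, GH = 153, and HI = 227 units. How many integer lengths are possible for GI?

From triangle FGI: 159 < GI < 297.
From triangle HGI: 74 < GI < 380.
Intersection: 159 < GI < 297, so integers 160 through 296: 137 values.

137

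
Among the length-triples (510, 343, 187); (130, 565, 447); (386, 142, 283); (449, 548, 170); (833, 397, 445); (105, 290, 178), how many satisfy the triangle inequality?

5

(187,343,510): 187+343 > 510 → valid
(130,447,565): 130+447 > 565 → valid
(142,283,386): 142+283 > 386 → valid
(170,449,548): 170+449 > 548 → valid
(397,445,833): 397+445 > 833 → valid
(105,178,290): 105+178 ≤ 290 → not valid
5 of the 6 triples form a triangle.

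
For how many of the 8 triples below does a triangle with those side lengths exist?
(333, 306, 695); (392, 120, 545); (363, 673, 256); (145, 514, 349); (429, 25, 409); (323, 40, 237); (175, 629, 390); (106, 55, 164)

(306,333,695): 306+333 ≤ 695 → not valid
(120,392,545): 120+392 ≤ 545 → not valid
(256,363,673): 256+363 ≤ 673 → not valid
(145,349,514): 145+349 ≤ 514 → not valid
(25,409,429): 25+409 > 429 → valid
(40,237,323): 40+237 ≤ 323 → not valid
(175,390,629): 175+390 ≤ 629 → not valid
(55,106,164): 55+106 ≤ 164 → not valid
1 of the 8 triples forms a triangle.

1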